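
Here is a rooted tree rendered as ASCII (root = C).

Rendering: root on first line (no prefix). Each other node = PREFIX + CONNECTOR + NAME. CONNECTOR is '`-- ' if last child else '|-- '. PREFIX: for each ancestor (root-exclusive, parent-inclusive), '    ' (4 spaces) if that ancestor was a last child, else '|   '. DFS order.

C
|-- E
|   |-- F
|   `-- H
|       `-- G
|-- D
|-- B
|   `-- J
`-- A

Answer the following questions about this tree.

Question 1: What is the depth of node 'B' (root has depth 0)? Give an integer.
Path from root to B: C -> B
Depth = number of edges = 1

Answer: 1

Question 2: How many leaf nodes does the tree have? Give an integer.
Answer: 5

Derivation:
Leaves (nodes with no children): A, D, F, G, J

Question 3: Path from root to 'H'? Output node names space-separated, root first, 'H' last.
Walk down from root: C -> E -> H

Answer: C E H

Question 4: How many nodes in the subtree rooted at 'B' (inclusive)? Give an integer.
Answer: 2

Derivation:
Subtree rooted at B contains: B, J
Count = 2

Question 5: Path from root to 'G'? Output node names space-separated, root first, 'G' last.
Walk down from root: C -> E -> H -> G

Answer: C E H G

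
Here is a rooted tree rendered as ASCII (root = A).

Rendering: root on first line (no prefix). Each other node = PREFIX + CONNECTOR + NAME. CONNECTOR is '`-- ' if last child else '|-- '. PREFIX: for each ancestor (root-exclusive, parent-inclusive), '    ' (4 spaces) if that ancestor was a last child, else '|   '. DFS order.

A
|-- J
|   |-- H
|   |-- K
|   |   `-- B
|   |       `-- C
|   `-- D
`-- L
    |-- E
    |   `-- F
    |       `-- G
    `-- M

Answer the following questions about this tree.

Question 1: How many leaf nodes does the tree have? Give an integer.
Leaves (nodes with no children): C, D, G, H, M

Answer: 5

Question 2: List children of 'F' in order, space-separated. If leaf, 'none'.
Answer: G

Derivation:
Node F's children (from adjacency): G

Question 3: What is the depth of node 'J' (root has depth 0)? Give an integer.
Answer: 1

Derivation:
Path from root to J: A -> J
Depth = number of edges = 1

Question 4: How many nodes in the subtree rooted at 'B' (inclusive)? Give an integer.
Subtree rooted at B contains: B, C
Count = 2

Answer: 2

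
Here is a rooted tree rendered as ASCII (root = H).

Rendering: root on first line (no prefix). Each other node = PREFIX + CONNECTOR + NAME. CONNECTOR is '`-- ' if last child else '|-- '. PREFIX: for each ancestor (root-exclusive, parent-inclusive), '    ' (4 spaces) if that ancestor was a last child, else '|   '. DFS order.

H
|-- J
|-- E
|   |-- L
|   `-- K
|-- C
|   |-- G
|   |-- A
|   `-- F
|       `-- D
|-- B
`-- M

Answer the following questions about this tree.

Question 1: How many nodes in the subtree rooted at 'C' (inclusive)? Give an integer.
Subtree rooted at C contains: A, C, D, F, G
Count = 5

Answer: 5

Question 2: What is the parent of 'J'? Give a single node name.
Scan adjacency: J appears as child of H

Answer: H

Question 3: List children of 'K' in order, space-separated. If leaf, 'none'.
Answer: none

Derivation:
Node K's children (from adjacency): (leaf)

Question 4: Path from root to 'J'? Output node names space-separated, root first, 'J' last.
Walk down from root: H -> J

Answer: H J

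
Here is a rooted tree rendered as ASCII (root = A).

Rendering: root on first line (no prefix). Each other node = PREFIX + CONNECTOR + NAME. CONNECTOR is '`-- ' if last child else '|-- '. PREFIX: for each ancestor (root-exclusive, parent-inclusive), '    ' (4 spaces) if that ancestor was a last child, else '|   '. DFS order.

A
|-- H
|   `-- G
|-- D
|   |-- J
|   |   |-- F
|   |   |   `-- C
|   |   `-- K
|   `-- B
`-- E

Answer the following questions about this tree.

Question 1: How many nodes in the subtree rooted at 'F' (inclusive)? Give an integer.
Subtree rooted at F contains: C, F
Count = 2

Answer: 2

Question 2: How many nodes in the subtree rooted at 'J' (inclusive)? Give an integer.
Subtree rooted at J contains: C, F, J, K
Count = 4

Answer: 4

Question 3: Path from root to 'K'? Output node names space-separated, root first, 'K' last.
Answer: A D J K

Derivation:
Walk down from root: A -> D -> J -> K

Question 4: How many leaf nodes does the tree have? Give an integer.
Leaves (nodes with no children): B, C, E, G, K

Answer: 5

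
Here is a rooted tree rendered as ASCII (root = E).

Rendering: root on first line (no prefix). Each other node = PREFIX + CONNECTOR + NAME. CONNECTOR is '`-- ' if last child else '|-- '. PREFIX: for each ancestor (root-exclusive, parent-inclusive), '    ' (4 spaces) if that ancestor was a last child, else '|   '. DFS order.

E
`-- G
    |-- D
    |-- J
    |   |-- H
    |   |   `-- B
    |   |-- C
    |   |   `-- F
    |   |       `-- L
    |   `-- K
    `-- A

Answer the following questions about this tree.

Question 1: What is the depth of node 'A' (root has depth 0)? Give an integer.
Path from root to A: E -> G -> A
Depth = number of edges = 2

Answer: 2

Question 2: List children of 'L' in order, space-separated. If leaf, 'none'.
Answer: none

Derivation:
Node L's children (from adjacency): (leaf)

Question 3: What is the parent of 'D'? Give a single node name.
Answer: G

Derivation:
Scan adjacency: D appears as child of G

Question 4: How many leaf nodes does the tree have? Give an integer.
Answer: 5

Derivation:
Leaves (nodes with no children): A, B, D, K, L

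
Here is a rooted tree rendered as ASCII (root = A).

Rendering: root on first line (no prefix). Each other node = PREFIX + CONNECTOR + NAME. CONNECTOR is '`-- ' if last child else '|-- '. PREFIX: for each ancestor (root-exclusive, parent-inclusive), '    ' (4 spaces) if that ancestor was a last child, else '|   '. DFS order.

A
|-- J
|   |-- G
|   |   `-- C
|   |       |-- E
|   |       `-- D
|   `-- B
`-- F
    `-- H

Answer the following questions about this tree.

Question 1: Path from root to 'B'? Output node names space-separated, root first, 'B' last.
Answer: A J B

Derivation:
Walk down from root: A -> J -> B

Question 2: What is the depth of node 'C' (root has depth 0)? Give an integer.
Answer: 3

Derivation:
Path from root to C: A -> J -> G -> C
Depth = number of edges = 3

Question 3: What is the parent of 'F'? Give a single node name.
Answer: A

Derivation:
Scan adjacency: F appears as child of A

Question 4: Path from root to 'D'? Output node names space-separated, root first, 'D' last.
Walk down from root: A -> J -> G -> C -> D

Answer: A J G C D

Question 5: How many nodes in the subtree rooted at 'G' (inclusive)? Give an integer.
Answer: 4

Derivation:
Subtree rooted at G contains: C, D, E, G
Count = 4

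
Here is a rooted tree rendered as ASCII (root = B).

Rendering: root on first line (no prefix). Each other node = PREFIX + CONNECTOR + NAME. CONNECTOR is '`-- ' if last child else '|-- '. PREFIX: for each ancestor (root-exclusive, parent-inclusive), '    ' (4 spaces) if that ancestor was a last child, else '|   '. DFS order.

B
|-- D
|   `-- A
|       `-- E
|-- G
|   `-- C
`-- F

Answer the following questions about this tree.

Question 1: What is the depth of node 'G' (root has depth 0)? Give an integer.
Answer: 1

Derivation:
Path from root to G: B -> G
Depth = number of edges = 1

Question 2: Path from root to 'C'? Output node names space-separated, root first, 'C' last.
Answer: B G C

Derivation:
Walk down from root: B -> G -> C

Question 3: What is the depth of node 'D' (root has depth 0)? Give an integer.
Path from root to D: B -> D
Depth = number of edges = 1

Answer: 1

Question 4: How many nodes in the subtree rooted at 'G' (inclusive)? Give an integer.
Answer: 2

Derivation:
Subtree rooted at G contains: C, G
Count = 2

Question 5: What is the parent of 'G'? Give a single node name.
Answer: B

Derivation:
Scan adjacency: G appears as child of B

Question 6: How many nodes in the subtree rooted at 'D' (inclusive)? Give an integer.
Subtree rooted at D contains: A, D, E
Count = 3

Answer: 3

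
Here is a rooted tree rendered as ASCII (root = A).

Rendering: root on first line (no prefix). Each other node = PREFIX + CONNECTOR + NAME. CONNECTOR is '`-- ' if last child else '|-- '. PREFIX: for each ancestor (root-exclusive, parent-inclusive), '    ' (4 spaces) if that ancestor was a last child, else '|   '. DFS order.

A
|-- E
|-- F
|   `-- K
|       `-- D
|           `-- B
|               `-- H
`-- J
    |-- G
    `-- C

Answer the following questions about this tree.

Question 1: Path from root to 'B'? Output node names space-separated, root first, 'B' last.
Answer: A F K D B

Derivation:
Walk down from root: A -> F -> K -> D -> B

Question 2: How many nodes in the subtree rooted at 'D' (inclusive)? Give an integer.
Subtree rooted at D contains: B, D, H
Count = 3

Answer: 3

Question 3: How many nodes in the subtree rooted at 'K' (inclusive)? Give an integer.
Subtree rooted at K contains: B, D, H, K
Count = 4

Answer: 4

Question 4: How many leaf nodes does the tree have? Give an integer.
Leaves (nodes with no children): C, E, G, H

Answer: 4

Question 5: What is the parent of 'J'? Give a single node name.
Answer: A

Derivation:
Scan adjacency: J appears as child of A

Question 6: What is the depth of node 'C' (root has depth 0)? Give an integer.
Path from root to C: A -> J -> C
Depth = number of edges = 2

Answer: 2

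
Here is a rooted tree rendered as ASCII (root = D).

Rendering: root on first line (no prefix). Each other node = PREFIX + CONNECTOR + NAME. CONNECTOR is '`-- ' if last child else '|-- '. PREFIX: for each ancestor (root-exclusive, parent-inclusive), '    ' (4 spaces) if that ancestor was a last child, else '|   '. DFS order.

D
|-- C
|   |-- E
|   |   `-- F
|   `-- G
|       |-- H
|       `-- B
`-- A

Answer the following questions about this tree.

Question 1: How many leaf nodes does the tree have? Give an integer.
Answer: 4

Derivation:
Leaves (nodes with no children): A, B, F, H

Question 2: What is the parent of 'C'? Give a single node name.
Answer: D

Derivation:
Scan adjacency: C appears as child of D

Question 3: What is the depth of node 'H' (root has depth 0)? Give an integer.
Path from root to H: D -> C -> G -> H
Depth = number of edges = 3

Answer: 3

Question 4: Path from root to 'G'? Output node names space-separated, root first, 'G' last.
Answer: D C G

Derivation:
Walk down from root: D -> C -> G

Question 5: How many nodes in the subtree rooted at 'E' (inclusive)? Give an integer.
Subtree rooted at E contains: E, F
Count = 2

Answer: 2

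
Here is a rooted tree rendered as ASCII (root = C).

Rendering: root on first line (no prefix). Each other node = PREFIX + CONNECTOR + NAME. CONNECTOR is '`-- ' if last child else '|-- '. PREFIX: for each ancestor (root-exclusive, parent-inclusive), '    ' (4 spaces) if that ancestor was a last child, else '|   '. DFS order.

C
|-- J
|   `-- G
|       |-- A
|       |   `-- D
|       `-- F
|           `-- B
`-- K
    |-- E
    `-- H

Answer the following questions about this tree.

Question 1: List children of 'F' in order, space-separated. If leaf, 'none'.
Answer: B

Derivation:
Node F's children (from adjacency): B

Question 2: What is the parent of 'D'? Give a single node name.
Answer: A

Derivation:
Scan adjacency: D appears as child of A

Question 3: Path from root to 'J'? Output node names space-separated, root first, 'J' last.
Walk down from root: C -> J

Answer: C J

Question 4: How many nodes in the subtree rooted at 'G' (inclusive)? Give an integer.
Answer: 5

Derivation:
Subtree rooted at G contains: A, B, D, F, G
Count = 5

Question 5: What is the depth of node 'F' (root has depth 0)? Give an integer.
Path from root to F: C -> J -> G -> F
Depth = number of edges = 3

Answer: 3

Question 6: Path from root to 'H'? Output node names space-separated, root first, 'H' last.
Walk down from root: C -> K -> H

Answer: C K H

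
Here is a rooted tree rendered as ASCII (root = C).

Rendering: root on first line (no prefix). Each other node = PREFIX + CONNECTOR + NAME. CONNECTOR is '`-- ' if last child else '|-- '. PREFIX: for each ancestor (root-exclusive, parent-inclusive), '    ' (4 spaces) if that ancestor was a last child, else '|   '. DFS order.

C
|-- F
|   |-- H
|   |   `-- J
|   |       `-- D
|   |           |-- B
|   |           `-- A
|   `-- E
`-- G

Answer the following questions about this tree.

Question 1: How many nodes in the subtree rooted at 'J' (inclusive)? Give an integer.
Subtree rooted at J contains: A, B, D, J
Count = 4

Answer: 4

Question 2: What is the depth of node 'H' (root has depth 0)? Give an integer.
Answer: 2

Derivation:
Path from root to H: C -> F -> H
Depth = number of edges = 2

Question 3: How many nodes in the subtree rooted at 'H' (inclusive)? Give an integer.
Answer: 5

Derivation:
Subtree rooted at H contains: A, B, D, H, J
Count = 5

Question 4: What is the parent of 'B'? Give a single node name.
Scan adjacency: B appears as child of D

Answer: D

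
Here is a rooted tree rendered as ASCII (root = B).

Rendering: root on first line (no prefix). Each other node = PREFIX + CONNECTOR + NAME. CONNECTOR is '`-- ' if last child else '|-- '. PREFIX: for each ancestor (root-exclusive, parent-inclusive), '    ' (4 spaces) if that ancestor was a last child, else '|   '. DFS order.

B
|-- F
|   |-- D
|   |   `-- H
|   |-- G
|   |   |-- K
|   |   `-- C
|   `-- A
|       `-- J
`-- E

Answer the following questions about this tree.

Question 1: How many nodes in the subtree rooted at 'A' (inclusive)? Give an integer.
Answer: 2

Derivation:
Subtree rooted at A contains: A, J
Count = 2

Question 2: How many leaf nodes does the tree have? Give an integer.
Answer: 5

Derivation:
Leaves (nodes with no children): C, E, H, J, K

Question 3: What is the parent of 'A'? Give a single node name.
Answer: F

Derivation:
Scan adjacency: A appears as child of F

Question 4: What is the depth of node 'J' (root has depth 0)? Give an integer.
Path from root to J: B -> F -> A -> J
Depth = number of edges = 3

Answer: 3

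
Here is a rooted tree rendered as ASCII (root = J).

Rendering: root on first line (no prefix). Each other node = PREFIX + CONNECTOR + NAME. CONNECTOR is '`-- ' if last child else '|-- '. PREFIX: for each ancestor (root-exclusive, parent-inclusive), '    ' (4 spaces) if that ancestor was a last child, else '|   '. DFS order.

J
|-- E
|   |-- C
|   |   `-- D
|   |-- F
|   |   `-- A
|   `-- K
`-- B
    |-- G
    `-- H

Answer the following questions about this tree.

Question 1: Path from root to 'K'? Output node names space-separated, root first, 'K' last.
Answer: J E K

Derivation:
Walk down from root: J -> E -> K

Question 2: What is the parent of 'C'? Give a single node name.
Answer: E

Derivation:
Scan adjacency: C appears as child of E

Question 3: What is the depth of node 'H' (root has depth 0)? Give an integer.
Answer: 2

Derivation:
Path from root to H: J -> B -> H
Depth = number of edges = 2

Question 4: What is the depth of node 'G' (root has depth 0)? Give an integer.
Path from root to G: J -> B -> G
Depth = number of edges = 2

Answer: 2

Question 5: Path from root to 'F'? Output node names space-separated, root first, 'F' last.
Answer: J E F

Derivation:
Walk down from root: J -> E -> F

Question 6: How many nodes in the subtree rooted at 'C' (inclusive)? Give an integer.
Answer: 2

Derivation:
Subtree rooted at C contains: C, D
Count = 2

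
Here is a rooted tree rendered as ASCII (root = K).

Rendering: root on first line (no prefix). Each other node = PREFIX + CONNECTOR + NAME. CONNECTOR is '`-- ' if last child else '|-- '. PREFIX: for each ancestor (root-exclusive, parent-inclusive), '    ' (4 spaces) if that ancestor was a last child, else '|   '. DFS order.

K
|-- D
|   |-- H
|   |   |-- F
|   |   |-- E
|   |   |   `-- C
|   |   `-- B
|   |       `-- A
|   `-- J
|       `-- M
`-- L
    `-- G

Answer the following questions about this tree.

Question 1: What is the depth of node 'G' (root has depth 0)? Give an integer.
Path from root to G: K -> L -> G
Depth = number of edges = 2

Answer: 2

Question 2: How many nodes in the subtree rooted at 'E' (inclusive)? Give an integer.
Subtree rooted at E contains: C, E
Count = 2

Answer: 2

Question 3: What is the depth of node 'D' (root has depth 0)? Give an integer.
Path from root to D: K -> D
Depth = number of edges = 1

Answer: 1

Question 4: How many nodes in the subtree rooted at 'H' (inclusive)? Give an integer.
Subtree rooted at H contains: A, B, C, E, F, H
Count = 6

Answer: 6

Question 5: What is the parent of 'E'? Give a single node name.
Scan adjacency: E appears as child of H

Answer: H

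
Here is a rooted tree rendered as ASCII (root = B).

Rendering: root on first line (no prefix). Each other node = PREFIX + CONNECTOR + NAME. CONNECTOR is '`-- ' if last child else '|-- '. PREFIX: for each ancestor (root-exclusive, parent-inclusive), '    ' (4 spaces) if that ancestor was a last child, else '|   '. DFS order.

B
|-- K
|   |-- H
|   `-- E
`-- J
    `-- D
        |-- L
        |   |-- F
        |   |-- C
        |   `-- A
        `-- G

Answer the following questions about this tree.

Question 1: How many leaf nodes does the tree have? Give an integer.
Answer: 6

Derivation:
Leaves (nodes with no children): A, C, E, F, G, H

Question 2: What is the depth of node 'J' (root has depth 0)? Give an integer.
Path from root to J: B -> J
Depth = number of edges = 1

Answer: 1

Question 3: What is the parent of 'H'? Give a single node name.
Scan adjacency: H appears as child of K

Answer: K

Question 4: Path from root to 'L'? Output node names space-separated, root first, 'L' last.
Answer: B J D L

Derivation:
Walk down from root: B -> J -> D -> L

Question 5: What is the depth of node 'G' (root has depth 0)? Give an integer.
Path from root to G: B -> J -> D -> G
Depth = number of edges = 3

Answer: 3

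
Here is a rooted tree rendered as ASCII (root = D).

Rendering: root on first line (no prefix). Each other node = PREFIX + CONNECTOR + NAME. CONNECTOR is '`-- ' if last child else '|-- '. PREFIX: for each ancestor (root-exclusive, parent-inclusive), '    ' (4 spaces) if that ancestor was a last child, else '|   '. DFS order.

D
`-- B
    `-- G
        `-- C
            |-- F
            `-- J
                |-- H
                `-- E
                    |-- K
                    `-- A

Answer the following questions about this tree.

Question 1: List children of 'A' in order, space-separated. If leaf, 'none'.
Node A's children (from adjacency): (leaf)

Answer: none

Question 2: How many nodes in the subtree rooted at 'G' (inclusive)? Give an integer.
Answer: 8

Derivation:
Subtree rooted at G contains: A, C, E, F, G, H, J, K
Count = 8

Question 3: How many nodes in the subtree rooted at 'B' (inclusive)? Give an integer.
Subtree rooted at B contains: A, B, C, E, F, G, H, J, K
Count = 9

Answer: 9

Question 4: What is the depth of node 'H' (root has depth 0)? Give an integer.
Answer: 5

Derivation:
Path from root to H: D -> B -> G -> C -> J -> H
Depth = number of edges = 5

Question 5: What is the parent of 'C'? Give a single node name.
Answer: G

Derivation:
Scan adjacency: C appears as child of G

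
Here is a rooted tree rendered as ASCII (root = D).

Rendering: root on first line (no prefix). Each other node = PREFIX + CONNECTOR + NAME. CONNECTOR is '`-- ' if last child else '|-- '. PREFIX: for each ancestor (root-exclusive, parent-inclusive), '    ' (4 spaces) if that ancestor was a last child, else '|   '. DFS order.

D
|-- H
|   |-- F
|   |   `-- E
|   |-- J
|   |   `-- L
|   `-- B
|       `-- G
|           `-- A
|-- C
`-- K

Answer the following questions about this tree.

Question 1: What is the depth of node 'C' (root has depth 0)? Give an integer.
Path from root to C: D -> C
Depth = number of edges = 1

Answer: 1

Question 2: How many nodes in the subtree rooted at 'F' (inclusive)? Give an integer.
Answer: 2

Derivation:
Subtree rooted at F contains: E, F
Count = 2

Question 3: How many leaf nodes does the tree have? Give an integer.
Answer: 5

Derivation:
Leaves (nodes with no children): A, C, E, K, L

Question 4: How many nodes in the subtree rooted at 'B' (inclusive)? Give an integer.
Answer: 3

Derivation:
Subtree rooted at B contains: A, B, G
Count = 3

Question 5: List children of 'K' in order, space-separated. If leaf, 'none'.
Node K's children (from adjacency): (leaf)

Answer: none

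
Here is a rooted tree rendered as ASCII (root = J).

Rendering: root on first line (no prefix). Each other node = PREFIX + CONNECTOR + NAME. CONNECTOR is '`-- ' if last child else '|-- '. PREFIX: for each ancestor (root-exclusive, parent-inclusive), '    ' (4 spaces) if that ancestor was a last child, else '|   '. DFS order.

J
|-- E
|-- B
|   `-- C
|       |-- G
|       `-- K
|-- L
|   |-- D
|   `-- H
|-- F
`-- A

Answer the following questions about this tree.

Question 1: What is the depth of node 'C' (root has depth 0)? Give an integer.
Path from root to C: J -> B -> C
Depth = number of edges = 2

Answer: 2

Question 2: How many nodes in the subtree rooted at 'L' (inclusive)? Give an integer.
Answer: 3

Derivation:
Subtree rooted at L contains: D, H, L
Count = 3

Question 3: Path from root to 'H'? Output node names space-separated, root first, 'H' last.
Walk down from root: J -> L -> H

Answer: J L H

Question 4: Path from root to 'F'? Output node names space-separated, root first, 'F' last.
Answer: J F

Derivation:
Walk down from root: J -> F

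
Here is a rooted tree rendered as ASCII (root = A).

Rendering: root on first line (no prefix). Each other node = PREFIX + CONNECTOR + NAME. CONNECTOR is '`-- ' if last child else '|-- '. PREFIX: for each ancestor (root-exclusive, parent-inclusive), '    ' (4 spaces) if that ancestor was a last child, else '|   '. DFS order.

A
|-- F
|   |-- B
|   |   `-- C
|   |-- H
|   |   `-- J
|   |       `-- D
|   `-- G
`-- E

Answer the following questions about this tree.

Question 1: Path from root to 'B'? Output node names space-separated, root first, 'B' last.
Walk down from root: A -> F -> B

Answer: A F B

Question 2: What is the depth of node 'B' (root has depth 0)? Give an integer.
Answer: 2

Derivation:
Path from root to B: A -> F -> B
Depth = number of edges = 2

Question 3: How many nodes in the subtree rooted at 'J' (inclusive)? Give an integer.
Answer: 2

Derivation:
Subtree rooted at J contains: D, J
Count = 2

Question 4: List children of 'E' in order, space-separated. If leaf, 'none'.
Node E's children (from adjacency): (leaf)

Answer: none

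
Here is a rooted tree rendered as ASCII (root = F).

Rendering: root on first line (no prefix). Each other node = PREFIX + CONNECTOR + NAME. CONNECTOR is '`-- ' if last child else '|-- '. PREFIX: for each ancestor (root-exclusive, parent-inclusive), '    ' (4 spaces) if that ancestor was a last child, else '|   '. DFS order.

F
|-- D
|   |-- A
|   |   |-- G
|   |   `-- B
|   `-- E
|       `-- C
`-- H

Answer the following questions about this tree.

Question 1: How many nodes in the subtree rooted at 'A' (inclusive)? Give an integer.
Answer: 3

Derivation:
Subtree rooted at A contains: A, B, G
Count = 3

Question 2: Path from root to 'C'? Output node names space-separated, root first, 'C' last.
Answer: F D E C

Derivation:
Walk down from root: F -> D -> E -> C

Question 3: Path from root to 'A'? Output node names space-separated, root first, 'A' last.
Answer: F D A

Derivation:
Walk down from root: F -> D -> A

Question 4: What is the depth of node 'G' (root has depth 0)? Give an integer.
Path from root to G: F -> D -> A -> G
Depth = number of edges = 3

Answer: 3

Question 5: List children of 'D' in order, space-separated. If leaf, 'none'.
Answer: A E

Derivation:
Node D's children (from adjacency): A, E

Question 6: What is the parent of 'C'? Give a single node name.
Answer: E

Derivation:
Scan adjacency: C appears as child of E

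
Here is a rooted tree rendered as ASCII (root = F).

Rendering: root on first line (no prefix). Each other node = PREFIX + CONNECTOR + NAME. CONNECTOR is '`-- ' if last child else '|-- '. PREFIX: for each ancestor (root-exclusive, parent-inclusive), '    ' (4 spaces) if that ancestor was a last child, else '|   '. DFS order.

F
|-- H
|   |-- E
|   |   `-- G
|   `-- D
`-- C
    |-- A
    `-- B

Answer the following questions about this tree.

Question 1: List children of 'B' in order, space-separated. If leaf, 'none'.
Answer: none

Derivation:
Node B's children (from adjacency): (leaf)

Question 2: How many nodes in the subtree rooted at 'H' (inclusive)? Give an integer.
Subtree rooted at H contains: D, E, G, H
Count = 4

Answer: 4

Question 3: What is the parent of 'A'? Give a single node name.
Scan adjacency: A appears as child of C

Answer: C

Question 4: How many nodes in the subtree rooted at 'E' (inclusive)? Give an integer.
Subtree rooted at E contains: E, G
Count = 2

Answer: 2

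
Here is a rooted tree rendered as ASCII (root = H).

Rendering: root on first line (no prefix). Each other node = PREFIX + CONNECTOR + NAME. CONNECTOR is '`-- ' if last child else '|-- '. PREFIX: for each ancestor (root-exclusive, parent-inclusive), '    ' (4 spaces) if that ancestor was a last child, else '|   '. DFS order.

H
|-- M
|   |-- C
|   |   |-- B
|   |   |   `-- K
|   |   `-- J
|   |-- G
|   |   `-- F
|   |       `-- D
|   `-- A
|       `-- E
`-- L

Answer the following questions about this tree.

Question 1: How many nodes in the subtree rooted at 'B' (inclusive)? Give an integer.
Answer: 2

Derivation:
Subtree rooted at B contains: B, K
Count = 2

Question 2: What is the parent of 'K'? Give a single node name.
Answer: B

Derivation:
Scan adjacency: K appears as child of B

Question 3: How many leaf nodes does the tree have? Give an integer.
Answer: 5

Derivation:
Leaves (nodes with no children): D, E, J, K, L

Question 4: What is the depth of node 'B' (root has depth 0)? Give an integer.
Answer: 3

Derivation:
Path from root to B: H -> M -> C -> B
Depth = number of edges = 3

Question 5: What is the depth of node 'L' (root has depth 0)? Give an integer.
Path from root to L: H -> L
Depth = number of edges = 1

Answer: 1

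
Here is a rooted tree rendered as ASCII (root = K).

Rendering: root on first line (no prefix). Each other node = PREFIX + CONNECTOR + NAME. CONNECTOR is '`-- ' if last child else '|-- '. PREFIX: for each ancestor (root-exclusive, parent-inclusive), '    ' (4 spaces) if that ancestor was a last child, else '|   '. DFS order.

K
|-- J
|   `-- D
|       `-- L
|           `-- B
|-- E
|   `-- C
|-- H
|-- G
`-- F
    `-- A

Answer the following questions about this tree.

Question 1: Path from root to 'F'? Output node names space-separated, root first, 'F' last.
Answer: K F

Derivation:
Walk down from root: K -> F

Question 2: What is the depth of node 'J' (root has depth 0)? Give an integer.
Answer: 1

Derivation:
Path from root to J: K -> J
Depth = number of edges = 1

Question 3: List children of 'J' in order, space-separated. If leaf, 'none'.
Answer: D

Derivation:
Node J's children (from adjacency): D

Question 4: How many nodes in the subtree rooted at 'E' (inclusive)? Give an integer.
Subtree rooted at E contains: C, E
Count = 2

Answer: 2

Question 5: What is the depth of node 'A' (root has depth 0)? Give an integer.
Answer: 2

Derivation:
Path from root to A: K -> F -> A
Depth = number of edges = 2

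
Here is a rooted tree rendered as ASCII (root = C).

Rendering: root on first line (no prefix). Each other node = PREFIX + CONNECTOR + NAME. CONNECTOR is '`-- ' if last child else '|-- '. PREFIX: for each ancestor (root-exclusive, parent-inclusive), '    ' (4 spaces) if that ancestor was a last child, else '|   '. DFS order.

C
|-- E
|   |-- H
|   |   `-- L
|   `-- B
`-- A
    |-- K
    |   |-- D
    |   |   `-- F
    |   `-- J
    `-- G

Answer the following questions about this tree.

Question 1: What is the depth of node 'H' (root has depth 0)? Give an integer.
Answer: 2

Derivation:
Path from root to H: C -> E -> H
Depth = number of edges = 2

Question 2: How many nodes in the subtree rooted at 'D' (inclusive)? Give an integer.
Subtree rooted at D contains: D, F
Count = 2

Answer: 2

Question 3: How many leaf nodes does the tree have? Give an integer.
Leaves (nodes with no children): B, F, G, J, L

Answer: 5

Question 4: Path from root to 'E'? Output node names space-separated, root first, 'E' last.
Walk down from root: C -> E

Answer: C E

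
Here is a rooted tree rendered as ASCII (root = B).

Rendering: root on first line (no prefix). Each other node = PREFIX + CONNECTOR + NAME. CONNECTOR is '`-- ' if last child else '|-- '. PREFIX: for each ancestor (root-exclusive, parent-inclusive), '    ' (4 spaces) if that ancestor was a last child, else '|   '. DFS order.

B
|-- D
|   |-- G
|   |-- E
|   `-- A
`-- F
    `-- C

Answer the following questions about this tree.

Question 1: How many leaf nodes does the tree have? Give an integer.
Leaves (nodes with no children): A, C, E, G

Answer: 4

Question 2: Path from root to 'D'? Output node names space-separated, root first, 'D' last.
Walk down from root: B -> D

Answer: B D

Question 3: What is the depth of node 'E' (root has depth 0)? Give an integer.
Answer: 2

Derivation:
Path from root to E: B -> D -> E
Depth = number of edges = 2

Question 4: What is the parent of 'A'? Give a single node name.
Scan adjacency: A appears as child of D

Answer: D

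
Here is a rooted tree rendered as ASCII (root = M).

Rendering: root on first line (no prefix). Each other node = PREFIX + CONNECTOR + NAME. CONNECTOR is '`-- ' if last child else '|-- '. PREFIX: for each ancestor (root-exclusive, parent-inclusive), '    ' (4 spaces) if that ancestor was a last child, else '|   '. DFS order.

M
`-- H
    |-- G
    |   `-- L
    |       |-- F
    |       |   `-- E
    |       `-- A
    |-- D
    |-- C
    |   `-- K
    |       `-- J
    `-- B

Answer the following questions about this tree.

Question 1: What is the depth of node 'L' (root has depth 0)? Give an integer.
Path from root to L: M -> H -> G -> L
Depth = number of edges = 3

Answer: 3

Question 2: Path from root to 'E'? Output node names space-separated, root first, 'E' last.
Answer: M H G L F E

Derivation:
Walk down from root: M -> H -> G -> L -> F -> E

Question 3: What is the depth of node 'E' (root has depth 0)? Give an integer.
Answer: 5

Derivation:
Path from root to E: M -> H -> G -> L -> F -> E
Depth = number of edges = 5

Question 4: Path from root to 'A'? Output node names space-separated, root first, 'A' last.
Walk down from root: M -> H -> G -> L -> A

Answer: M H G L A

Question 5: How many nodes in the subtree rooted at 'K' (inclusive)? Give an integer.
Subtree rooted at K contains: J, K
Count = 2

Answer: 2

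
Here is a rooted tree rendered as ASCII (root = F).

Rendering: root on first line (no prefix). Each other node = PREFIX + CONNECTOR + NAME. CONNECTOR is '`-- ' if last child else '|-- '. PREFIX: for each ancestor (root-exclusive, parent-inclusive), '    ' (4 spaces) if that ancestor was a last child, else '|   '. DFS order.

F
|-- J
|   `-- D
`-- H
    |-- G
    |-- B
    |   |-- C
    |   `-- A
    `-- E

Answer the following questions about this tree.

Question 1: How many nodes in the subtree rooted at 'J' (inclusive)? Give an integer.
Answer: 2

Derivation:
Subtree rooted at J contains: D, J
Count = 2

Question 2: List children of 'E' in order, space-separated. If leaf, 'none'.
Answer: none

Derivation:
Node E's children (from adjacency): (leaf)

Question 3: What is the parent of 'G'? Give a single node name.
Answer: H

Derivation:
Scan adjacency: G appears as child of H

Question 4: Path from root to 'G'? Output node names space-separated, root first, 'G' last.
Answer: F H G

Derivation:
Walk down from root: F -> H -> G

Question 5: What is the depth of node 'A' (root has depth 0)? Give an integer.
Answer: 3

Derivation:
Path from root to A: F -> H -> B -> A
Depth = number of edges = 3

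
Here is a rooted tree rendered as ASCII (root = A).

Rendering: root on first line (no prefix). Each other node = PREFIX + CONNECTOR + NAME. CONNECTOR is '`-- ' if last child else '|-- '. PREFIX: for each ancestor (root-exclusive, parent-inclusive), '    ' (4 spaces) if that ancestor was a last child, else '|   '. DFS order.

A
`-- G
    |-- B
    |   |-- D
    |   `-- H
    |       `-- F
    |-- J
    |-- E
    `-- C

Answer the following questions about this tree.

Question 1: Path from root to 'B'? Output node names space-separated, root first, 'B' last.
Answer: A G B

Derivation:
Walk down from root: A -> G -> B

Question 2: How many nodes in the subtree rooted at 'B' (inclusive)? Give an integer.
Answer: 4

Derivation:
Subtree rooted at B contains: B, D, F, H
Count = 4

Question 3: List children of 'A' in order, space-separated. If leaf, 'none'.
Node A's children (from adjacency): G

Answer: G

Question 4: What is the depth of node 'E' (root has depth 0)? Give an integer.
Answer: 2

Derivation:
Path from root to E: A -> G -> E
Depth = number of edges = 2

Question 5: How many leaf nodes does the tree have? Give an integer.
Leaves (nodes with no children): C, D, E, F, J

Answer: 5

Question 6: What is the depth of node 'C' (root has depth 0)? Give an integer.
Answer: 2

Derivation:
Path from root to C: A -> G -> C
Depth = number of edges = 2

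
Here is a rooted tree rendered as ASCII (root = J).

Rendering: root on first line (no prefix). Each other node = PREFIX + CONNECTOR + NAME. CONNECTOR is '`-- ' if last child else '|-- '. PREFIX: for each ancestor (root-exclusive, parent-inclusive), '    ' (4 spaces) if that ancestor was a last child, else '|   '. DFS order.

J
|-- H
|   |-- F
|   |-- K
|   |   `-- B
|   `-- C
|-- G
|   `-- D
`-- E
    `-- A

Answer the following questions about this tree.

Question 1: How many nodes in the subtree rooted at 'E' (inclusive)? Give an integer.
Answer: 2

Derivation:
Subtree rooted at E contains: A, E
Count = 2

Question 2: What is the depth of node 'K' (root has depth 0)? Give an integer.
Path from root to K: J -> H -> K
Depth = number of edges = 2

Answer: 2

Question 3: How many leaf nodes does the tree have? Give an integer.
Leaves (nodes with no children): A, B, C, D, F

Answer: 5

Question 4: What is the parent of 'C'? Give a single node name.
Scan adjacency: C appears as child of H

Answer: H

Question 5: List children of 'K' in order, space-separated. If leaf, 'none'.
Answer: B

Derivation:
Node K's children (from adjacency): B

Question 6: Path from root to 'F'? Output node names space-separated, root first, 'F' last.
Answer: J H F

Derivation:
Walk down from root: J -> H -> F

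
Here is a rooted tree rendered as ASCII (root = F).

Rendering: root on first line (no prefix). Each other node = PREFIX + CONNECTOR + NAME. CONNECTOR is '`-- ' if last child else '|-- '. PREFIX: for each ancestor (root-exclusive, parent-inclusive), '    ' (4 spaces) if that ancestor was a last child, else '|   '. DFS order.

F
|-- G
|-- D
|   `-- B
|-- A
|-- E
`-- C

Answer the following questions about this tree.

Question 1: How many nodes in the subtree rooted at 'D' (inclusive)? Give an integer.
Subtree rooted at D contains: B, D
Count = 2

Answer: 2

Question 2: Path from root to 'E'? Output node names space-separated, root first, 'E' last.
Walk down from root: F -> E

Answer: F E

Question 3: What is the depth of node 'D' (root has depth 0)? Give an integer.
Answer: 1

Derivation:
Path from root to D: F -> D
Depth = number of edges = 1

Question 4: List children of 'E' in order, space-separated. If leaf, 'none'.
Node E's children (from adjacency): (leaf)

Answer: none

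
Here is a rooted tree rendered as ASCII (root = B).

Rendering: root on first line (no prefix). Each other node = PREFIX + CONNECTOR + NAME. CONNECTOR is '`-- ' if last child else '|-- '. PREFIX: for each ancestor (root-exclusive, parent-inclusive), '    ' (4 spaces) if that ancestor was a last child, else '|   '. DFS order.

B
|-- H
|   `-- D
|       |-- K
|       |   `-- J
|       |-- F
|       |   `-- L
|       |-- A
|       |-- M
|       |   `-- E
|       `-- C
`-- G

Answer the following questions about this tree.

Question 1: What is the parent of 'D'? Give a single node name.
Scan adjacency: D appears as child of H

Answer: H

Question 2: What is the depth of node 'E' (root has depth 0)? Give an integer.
Path from root to E: B -> H -> D -> M -> E
Depth = number of edges = 4

Answer: 4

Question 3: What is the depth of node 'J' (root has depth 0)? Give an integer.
Path from root to J: B -> H -> D -> K -> J
Depth = number of edges = 4

Answer: 4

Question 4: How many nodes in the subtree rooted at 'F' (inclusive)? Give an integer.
Answer: 2

Derivation:
Subtree rooted at F contains: F, L
Count = 2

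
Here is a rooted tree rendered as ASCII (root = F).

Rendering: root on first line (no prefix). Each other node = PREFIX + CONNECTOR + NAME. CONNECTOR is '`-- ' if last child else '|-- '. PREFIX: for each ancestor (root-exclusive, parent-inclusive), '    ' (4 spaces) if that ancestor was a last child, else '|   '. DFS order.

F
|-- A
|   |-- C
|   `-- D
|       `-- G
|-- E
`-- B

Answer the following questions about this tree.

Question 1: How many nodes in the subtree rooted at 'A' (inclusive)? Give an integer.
Subtree rooted at A contains: A, C, D, G
Count = 4

Answer: 4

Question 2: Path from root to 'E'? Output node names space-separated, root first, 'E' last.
Walk down from root: F -> E

Answer: F E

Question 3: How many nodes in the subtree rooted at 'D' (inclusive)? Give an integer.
Answer: 2

Derivation:
Subtree rooted at D contains: D, G
Count = 2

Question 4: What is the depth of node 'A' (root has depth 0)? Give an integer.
Path from root to A: F -> A
Depth = number of edges = 1

Answer: 1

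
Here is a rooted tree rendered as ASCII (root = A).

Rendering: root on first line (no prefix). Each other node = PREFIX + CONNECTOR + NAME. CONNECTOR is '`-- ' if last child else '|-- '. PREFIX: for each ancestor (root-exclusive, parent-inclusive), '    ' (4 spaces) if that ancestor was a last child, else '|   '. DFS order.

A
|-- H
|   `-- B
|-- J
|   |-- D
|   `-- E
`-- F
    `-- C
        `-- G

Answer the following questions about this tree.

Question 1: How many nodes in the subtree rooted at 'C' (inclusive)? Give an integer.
Subtree rooted at C contains: C, G
Count = 2

Answer: 2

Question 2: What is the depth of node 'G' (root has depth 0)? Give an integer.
Path from root to G: A -> F -> C -> G
Depth = number of edges = 3

Answer: 3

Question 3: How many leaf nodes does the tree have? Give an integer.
Answer: 4

Derivation:
Leaves (nodes with no children): B, D, E, G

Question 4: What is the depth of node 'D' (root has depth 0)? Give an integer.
Answer: 2

Derivation:
Path from root to D: A -> J -> D
Depth = number of edges = 2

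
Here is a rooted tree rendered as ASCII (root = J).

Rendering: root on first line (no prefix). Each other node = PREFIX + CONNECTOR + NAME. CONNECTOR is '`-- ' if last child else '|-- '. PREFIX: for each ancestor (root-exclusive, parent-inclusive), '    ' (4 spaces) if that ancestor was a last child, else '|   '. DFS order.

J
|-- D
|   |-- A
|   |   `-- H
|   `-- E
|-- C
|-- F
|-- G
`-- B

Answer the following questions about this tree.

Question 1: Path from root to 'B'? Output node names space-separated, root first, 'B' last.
Walk down from root: J -> B

Answer: J B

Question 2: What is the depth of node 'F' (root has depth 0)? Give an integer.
Path from root to F: J -> F
Depth = number of edges = 1

Answer: 1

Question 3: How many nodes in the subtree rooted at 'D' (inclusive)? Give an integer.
Subtree rooted at D contains: A, D, E, H
Count = 4

Answer: 4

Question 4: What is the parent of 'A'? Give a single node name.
Scan adjacency: A appears as child of D

Answer: D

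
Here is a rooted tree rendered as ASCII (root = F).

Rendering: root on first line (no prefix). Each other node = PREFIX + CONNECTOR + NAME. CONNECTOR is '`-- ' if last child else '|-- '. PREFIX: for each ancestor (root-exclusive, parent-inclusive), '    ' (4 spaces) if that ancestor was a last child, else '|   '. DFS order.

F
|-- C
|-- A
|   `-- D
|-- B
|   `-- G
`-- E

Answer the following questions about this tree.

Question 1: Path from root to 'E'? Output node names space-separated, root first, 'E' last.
Answer: F E

Derivation:
Walk down from root: F -> E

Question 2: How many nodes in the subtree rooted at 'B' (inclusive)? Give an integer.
Subtree rooted at B contains: B, G
Count = 2

Answer: 2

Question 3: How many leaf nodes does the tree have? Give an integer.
Answer: 4

Derivation:
Leaves (nodes with no children): C, D, E, G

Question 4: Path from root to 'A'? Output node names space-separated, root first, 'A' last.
Answer: F A

Derivation:
Walk down from root: F -> A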